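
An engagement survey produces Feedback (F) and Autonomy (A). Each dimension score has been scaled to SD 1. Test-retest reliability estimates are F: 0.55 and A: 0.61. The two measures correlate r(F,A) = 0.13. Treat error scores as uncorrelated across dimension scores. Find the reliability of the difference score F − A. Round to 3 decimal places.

Var(F−A) = 1 + 1 − 2·0.13 = 2 − 0.26 = 1.74.
Because errors are independent across components, Cov(Tᵢ,Tⱼ) = Cov(Xᵢ,Xⱼ); the off-diagonal part of the true-score variance is the same as above.
True-score variance = [0.55 + 0.61] − 0.26 = 1.16 − 0.26 = 0.9.
Reliability = 0.9 / 1.74 = 0.517.

0.517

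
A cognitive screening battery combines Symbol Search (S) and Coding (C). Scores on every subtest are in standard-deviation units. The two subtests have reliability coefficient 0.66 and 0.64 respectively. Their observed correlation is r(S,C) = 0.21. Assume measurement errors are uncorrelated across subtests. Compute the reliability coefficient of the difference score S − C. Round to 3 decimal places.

0.557

Var(S−C) = 1 + 1 − 2·0.21 = 2 − 0.42 = 1.58.
Because errors are independent across components, Cov(Tᵢ,Tⱼ) = Cov(Xᵢ,Xⱼ); the off-diagonal part of the true-score variance is the same as above.
True-score variance = [0.66 + 0.64] − 0.42 = 1.3 − 0.42 = 0.88.
Reliability = 0.88 / 1.58 = 0.557.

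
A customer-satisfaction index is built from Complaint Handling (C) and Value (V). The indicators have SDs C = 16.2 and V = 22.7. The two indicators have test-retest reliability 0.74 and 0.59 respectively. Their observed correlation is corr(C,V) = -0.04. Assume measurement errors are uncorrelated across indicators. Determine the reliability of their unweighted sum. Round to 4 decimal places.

Var(C+V) = 16.2² + 22.7² + 2·[16.2·22.7·(-0.04)] = 777.73 − 29.4192 = 748.311.
Because errors are independent across components, Cov(Tᵢ,Tⱼ) = Cov(Xᵢ,Xⱼ); the off-diagonal part of the true-score variance is the same as above.
True-score variance = [16.2²·0.74 + 22.7²·0.59] − 29.4192 = 498.227 − 29.4192 = 468.808.
Reliability = 468.808 / 748.311 = 0.6265.

0.6265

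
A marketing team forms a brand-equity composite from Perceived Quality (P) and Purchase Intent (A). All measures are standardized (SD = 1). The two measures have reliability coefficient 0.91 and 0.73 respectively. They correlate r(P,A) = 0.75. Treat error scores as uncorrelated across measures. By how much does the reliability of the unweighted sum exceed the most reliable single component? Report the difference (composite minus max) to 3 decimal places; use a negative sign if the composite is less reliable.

-0.013

Var(sum) = 2 + 1.5 = 3.5; true-score variance = 1.64 + 1.5 = 3.14; composite reliability = 0.8971.
Max component reliability = 0.9100.
Difference = 0.8971 − 0.9100 = -0.013.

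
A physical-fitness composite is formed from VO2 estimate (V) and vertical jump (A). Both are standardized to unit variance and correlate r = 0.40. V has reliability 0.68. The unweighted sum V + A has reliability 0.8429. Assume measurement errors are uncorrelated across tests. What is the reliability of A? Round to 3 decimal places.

0.880

Var(V+A) = 2 + 2·0.40 = 2.800.
True-score variance = ρ_V + ρ_A + 2·0.40, so 0.8429 = (0.68 + ρ_A + 0.80) / 2.800.
ρ_A = 0.8429·2.800 − 0.68 − 0.80 = 0.880.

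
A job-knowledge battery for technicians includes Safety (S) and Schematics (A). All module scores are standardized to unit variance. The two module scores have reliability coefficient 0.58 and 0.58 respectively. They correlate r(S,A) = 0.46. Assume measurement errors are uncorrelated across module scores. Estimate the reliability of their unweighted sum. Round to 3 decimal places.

Var(S+A) = 2 + 2·[0.46] = 2 + 0.92 = 2.92.
Under uncorrelated errors the observed covariances equal the true-score covariances, so only the own-variance terms attenuate.
True-score variance = [0.58 + 0.58] + 0.92 = 1.16 + 0.92 = 2.08.
Reliability = 2.08 / 2.92 = 0.712.

0.712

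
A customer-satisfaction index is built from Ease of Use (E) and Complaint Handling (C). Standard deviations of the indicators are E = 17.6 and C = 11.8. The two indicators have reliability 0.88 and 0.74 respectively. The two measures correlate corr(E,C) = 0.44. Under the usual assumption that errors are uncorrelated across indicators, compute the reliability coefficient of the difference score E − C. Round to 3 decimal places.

Var(E−C) = 17.6² + 11.8² − 2·17.6·11.8·0.44 = 449 − 182.758 = 266.242.
Because errors are independent across components, Cov(Tᵢ,Tⱼ) = Cov(Xᵢ,Xⱼ); the off-diagonal part of the true-score variance is the same as above.
True-score variance = [17.6²·0.88 + 11.8²·0.74] − 182.758 = 375.626 − 182.758 = 192.868.
Reliability = 192.868 / 266.242 = 0.724.

0.724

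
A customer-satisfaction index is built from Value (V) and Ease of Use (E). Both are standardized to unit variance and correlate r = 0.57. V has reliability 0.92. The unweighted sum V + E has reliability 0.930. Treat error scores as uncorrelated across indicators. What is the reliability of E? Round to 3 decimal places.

0.860

Var(V+E) = 2 + 2·0.57 = 3.140.
True-score variance = ρ_V + ρ_E + 2·0.57, so 0.930 = (0.92 + ρ_E + 1.14) / 3.140.
ρ_E = 0.930·3.140 − 0.92 − 1.14 = 0.860.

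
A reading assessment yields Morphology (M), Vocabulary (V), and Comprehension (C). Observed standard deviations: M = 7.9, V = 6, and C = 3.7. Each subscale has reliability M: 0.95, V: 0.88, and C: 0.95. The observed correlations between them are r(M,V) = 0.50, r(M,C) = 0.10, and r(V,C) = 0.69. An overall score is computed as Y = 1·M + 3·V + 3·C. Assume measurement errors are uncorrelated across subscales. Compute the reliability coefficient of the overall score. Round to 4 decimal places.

Var(Y) = 7.9² + 3²·6² + 3²·3.7² + 2·[3·7.9·6·0.50 + 3·7.9·3.7·0.10 + 9·6·3.7·0.69] = 509.62 + 435.462 = 945.082.
Under uncorrelated errors the observed covariances equal the true-score covariances, so only the own-variance terms attenuate.
True-score variance = [7.9²·0.95 + 3²·6²·0.88 + 3²·3.7²·0.95] + 435.462 = 461.459 + 435.462 = 896.921.
Reliability = 896.921 / 945.082 = 0.9490.

0.9490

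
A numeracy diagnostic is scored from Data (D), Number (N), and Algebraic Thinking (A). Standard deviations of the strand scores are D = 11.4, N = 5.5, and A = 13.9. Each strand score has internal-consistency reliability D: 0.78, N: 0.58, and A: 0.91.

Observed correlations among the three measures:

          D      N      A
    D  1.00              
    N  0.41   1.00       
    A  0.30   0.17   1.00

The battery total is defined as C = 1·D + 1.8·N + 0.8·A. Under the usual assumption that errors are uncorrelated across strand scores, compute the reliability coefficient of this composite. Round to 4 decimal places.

Var(C) = 11.4² + 1.8²·5.5² + 0.8²·13.9² + 2·[1.8·11.4·5.5·0.41 + 0.8·11.4·13.9·0.30 + 1.44·5.5·13.9·0.17] = 351.624 + 206.036 = 557.66.
Under uncorrelated errors the observed covariances equal the true-score covariances, so only the own-variance terms attenuate.
True-score variance = [11.4²·0.78 + 1.8²·5.5²·0.58 + 0.8²·13.9²·0.91] + 206.036 = 270.74 + 206.036 = 476.776.
Reliability = 476.776 / 557.66 = 0.8550.

0.8550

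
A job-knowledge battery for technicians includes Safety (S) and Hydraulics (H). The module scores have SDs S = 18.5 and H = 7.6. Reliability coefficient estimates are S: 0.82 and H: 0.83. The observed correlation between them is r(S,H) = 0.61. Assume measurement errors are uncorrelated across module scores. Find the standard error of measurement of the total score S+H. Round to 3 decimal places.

Var(total) = 400.01 + 171.532 = 571.542.
True-score variance = 328.586 + 171.532 = 500.118, so reliability = 0.8750.
Error variance = 571.542 − 500.118 = 71.4242; SEM = √71.4242 = 8.451.

8.451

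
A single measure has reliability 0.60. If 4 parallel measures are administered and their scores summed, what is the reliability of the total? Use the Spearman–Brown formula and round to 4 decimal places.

ρ_k = kρ / (1 + (k−1)ρ) = 4·0.60 / (1 + 3·0.60) = 2.400 / 2.800 = 0.8571.

0.8571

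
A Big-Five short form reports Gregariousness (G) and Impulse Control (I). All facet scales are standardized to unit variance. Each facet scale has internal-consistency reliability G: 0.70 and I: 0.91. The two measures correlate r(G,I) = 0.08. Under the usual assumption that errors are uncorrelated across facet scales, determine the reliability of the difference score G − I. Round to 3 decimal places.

Var(G−I) = 1 + 1 − 2·0.08 = 2 − 0.16 = 1.84.
Because errors are independent across components, Cov(Tᵢ,Tⱼ) = Cov(Xᵢ,Xⱼ); the off-diagonal part of the true-score variance is the same as above.
True-score variance = [0.70 + 0.91] − 0.16 = 1.61 − 0.16 = 1.45.
Reliability = 1.45 / 1.84 = 0.788.

0.788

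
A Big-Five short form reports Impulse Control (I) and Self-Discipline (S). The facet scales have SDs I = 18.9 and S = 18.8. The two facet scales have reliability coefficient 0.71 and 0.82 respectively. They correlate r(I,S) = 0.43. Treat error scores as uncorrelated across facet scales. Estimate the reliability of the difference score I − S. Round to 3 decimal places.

Var(I−S) = 18.9² + 18.8² − 2·18.9·18.8·0.43 = 710.65 − 305.575 = 405.075.
Under uncorrelated errors the observed covariances equal the true-score covariances, so only the own-variance terms attenuate.
True-score variance = [18.9²·0.71 + 18.8²·0.82] − 305.575 = 543.44 − 305.575 = 237.865.
Reliability = 237.865 / 405.075 = 0.587.

0.587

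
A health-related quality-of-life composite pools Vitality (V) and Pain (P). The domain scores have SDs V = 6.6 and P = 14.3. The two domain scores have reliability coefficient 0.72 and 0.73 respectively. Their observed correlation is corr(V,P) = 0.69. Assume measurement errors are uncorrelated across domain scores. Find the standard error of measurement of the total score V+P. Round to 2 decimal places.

8.21

Var(total) = 248.05 + 130.244 = 378.294.
True-score variance = 180.641 + 130.244 = 310.885, so reliability = 0.8218.
Error variance = 378.294 − 310.885 = 67.4091; SEM = √67.4091 = 8.21.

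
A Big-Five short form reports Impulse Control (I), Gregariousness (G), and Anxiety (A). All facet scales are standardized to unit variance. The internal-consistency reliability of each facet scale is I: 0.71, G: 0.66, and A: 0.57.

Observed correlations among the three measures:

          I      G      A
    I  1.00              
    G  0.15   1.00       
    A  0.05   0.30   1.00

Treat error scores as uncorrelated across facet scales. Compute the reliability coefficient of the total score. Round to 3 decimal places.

0.735

Var(I+G+A) = 3 + 2·[0.15 + 0.05 + 0.30] = 3 + 1 = 4.
Because errors are independent across components, Cov(Tᵢ,Tⱼ) = Cov(Xᵢ,Xⱼ); the off-diagonal part of the true-score variance is the same as above.
True-score variance = [0.71 + 0.66 + 0.57] + 1 = 1.94 + 1 = 2.94.
Reliability = 2.94 / 4 = 0.735.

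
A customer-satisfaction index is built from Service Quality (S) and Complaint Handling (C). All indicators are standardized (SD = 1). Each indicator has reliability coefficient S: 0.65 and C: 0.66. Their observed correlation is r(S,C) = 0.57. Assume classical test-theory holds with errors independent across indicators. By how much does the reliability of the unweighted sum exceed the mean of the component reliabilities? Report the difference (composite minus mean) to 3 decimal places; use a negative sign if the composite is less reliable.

0.125

Var(sum) = 2 + 1.14 = 3.14; true-score variance = 1.31 + 1.14 = 2.45; composite reliability = 0.7803.
Mean component reliability = 0.6550.
Difference = 0.7803 − 0.6550 = 0.125.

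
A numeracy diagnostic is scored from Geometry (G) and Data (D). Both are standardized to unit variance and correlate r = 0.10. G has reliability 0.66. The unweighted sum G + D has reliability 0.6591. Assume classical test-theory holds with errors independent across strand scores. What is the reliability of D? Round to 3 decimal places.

0.590

Var(G+D) = 2 + 2·0.10 = 2.200.
True-score variance = ρ_G + ρ_D + 2·0.10, so 0.6591 = (0.66 + ρ_D + 0.20) / 2.200.
ρ_D = 0.6591·2.200 − 0.66 − 0.20 = 0.590.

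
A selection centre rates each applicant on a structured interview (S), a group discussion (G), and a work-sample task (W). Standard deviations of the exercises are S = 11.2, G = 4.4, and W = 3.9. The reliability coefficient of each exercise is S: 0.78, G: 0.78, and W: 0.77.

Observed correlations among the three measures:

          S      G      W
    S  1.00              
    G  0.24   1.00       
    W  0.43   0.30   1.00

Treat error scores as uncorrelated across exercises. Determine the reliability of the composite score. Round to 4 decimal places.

Var(S+G+W) = 11.2² + 4.4² + 3.9² + 2·[11.2·4.4·0.24 + 11.2·3.9·0.43 + 4.4·3.9·0.30] = 160.01 + 71.5152 = 231.525.
With uncorrelated errors the cross-covariances are all true-score covariance, so they carry over unchanged; only the diagonal terms shrink to ρᵢσᵢ².
True-score variance = [11.2²·0.78 + 4.4²·0.78 + 3.9²·0.77] + 71.5152 = 124.656 + 71.5152 = 196.171.
Reliability = 196.171 / 231.525 = 0.8473.

0.8473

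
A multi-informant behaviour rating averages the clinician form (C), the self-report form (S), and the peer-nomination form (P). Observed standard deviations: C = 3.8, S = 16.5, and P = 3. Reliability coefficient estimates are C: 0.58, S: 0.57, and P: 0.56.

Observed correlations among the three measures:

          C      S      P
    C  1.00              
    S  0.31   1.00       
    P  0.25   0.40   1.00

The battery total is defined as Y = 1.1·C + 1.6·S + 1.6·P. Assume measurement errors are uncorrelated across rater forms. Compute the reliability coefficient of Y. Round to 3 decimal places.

Var(Y) = 1.1²·3.8² + 1.6²·16.5² + 1.6²·3² + 2·[1.76·3.8·16.5·0.31 + 1.76·3.8·3·0.25 + 2.56·16.5·3·0.40] = 737.472 + 179.826 = 917.299.
With uncorrelated errors the cross-covariances are all true-score covariance, so they carry over unchanged; only the diagonal terms shrink to ρᵢσᵢ².
True-score variance = [1.1²·3.8²·0.58 + 1.6²·16.5²·0.57 + 1.6²·3²·0.56] + 179.826 = 420.304 + 179.826 = 600.13.
Reliability = 600.13 / 917.299 = 0.654.

0.654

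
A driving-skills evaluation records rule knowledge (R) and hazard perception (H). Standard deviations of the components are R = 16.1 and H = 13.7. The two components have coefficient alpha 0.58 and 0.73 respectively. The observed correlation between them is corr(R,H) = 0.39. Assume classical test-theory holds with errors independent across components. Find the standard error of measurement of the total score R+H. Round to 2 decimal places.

12.63

Var(total) = 446.9 + 172.045 = 618.945.
True-score variance = 287.356 + 172.045 = 459.4, so reliability = 0.7422.
Error variance = 618.945 − 459.4 = 159.544; SEM = √159.544 = 12.63.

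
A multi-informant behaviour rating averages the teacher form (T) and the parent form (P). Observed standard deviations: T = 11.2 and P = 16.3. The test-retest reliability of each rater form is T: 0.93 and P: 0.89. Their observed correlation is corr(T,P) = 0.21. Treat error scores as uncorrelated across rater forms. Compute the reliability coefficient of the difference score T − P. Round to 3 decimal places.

0.879

Var(T−P) = 11.2² + 16.3² − 2·11.2·16.3·0.21 = 391.13 − 76.6752 = 314.455.
Because errors are independent across components, Cov(Tᵢ,Tⱼ) = Cov(Xᵢ,Xⱼ); the off-diagonal part of the true-score variance is the same as above.
True-score variance = [11.2²·0.93 + 16.3²·0.89] − 76.6752 = 353.123 − 76.6752 = 276.448.
Reliability = 276.448 / 314.455 = 0.879.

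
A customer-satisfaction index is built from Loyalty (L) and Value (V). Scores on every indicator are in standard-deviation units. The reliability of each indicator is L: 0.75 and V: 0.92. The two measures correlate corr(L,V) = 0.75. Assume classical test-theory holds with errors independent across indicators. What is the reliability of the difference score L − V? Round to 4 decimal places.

0.3400

Var(L−V) = 1 + 1 − 2·0.75 = 2 − 1.5 = 0.5.
With uncorrelated errors the cross-covariances are all true-score covariance, so they carry over unchanged; only the diagonal terms shrink to ρᵢσᵢ².
True-score variance = [0.75 + 0.92] − 1.5 = 1.67 − 1.5 = 0.17.
Reliability = 0.17 / 0.5 = 0.3400.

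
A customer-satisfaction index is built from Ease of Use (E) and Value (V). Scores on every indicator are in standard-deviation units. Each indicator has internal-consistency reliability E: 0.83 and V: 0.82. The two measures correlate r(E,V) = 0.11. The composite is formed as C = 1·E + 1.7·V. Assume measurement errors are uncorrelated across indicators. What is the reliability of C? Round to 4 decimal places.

Var(C) = 1 + 1.7² + 2·[1.7·0.11] = 3.89 + 0.374 = 4.264.
With uncorrelated errors the cross-covariances are all true-score covariance, so they carry over unchanged; only the diagonal terms shrink to ρᵢσᵢ².
True-score variance = [0.83 + 1.7²·0.82] + 0.374 = 3.1998 + 0.374 = 3.5738.
Reliability = 3.5738 / 4.264 = 0.8381.

0.8381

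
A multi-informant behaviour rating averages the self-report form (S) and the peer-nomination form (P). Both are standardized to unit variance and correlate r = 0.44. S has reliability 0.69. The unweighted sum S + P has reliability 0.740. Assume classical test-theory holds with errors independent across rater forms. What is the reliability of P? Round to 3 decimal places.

0.561

Var(S+P) = 2 + 2·0.44 = 2.880.
True-score variance = ρ_S + ρ_P + 2·0.44, so 0.740 = (0.69 + ρ_P + 0.88) / 2.880.
ρ_P = 0.740·2.880 − 0.69 − 0.88 = 0.561.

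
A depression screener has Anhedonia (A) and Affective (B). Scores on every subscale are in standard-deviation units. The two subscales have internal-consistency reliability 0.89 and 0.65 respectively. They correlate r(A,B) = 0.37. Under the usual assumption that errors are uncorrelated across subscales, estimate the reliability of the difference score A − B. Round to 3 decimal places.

0.635

Var(A−B) = 1 + 1 − 2·0.37 = 2 − 0.74 = 1.26.
Because errors are independent across components, Cov(Tᵢ,Tⱼ) = Cov(Xᵢ,Xⱼ); the off-diagonal part of the true-score variance is the same as above.
True-score variance = [0.89 + 0.65] − 0.74 = 1.54 − 0.74 = 0.8.
Reliability = 0.8 / 1.26 = 0.635.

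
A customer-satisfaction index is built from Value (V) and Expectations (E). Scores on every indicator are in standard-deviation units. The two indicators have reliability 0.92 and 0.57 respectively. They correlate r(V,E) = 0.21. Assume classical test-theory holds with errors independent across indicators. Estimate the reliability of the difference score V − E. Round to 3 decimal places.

Var(V−E) = 1 + 1 − 2·0.21 = 2 − 0.42 = 1.58.
With uncorrelated errors the cross-covariances are all true-score covariance, so they carry over unchanged; only the diagonal terms shrink to ρᵢσᵢ².
True-score variance = [0.92 + 0.57] − 0.42 = 1.49 − 0.42 = 1.07.
Reliability = 1.07 / 1.58 = 0.677.

0.677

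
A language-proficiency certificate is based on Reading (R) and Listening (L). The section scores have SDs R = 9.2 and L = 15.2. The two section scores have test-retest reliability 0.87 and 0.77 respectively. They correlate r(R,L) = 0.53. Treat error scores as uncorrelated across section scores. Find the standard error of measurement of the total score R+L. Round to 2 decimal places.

Var(total) = 315.68 + 148.23 = 463.91.
True-score variance = 251.538 + 148.23 = 399.768, so reliability = 0.8617.
Error variance = 463.91 − 399.768 = 64.1424; SEM = √64.1424 = 8.01.

8.01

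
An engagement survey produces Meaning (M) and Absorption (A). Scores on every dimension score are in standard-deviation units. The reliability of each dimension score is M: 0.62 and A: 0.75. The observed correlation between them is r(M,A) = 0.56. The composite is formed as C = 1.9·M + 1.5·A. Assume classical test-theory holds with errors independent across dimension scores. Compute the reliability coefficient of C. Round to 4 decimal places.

0.7863

Var(C) = 1.9² + 1.5² + 2·[2.85·0.56] = 5.86 + 3.192 = 9.052.
Because errors are independent across components, Cov(Tᵢ,Tⱼ) = Cov(Xᵢ,Xⱼ); the off-diagonal part of the true-score variance is the same as above.
True-score variance = [1.9²·0.62 + 1.5²·0.75] + 3.192 = 3.9257 + 3.192 = 7.1177.
Reliability = 7.1177 / 9.052 = 0.7863.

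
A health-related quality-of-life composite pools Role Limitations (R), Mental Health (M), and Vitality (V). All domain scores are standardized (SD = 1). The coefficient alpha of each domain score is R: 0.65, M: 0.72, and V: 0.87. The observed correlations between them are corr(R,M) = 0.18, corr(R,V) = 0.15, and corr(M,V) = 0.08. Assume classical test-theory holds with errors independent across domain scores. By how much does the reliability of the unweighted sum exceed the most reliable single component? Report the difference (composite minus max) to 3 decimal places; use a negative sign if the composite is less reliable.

Var(sum) = 3 + 0.82 = 3.82; true-score variance = 2.24 + 0.82 = 3.06; composite reliability = 0.8010.
Max component reliability = 0.8700.
Difference = 0.8010 − 0.8700 = -0.069.

-0.069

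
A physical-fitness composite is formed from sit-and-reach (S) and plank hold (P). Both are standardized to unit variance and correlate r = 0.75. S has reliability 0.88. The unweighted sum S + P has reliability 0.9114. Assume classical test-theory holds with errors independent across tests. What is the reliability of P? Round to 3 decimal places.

0.810

Var(S+P) = 2 + 2·0.75 = 3.500.
True-score variance = ρ_S + ρ_P + 2·0.75, so 0.9114 = (0.88 + ρ_P + 1.50) / 3.500.
ρ_P = 0.9114·3.500 − 0.88 − 1.50 = 0.810.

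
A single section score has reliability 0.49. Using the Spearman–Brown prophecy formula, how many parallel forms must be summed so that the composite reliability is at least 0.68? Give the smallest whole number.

3

k ≥ ρ*(1−ρ₁)/(ρ₁(1−ρ*)) = 0.68·0.51 / (0.49·0.32) = 2.212.
Smallest integer k = 3.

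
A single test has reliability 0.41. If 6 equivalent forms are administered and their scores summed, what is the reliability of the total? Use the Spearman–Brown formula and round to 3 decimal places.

0.807

ρ_k = kρ / (1 + (k−1)ρ) = 6·0.41 / (1 + 5·0.41) = 2.460 / 3.050 = 0.807.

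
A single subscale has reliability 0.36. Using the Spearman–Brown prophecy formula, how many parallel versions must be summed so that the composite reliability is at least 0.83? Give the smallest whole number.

9

k ≥ ρ*(1−ρ₁)/(ρ₁(1−ρ*)) = 0.83·0.64 / (0.36·0.17) = 8.680.
Smallest integer k = 9.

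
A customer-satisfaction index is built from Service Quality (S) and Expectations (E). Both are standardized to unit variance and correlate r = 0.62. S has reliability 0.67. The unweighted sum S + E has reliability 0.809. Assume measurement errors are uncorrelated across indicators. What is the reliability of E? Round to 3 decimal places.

0.711

Var(S+E) = 2 + 2·0.62 = 3.240.
True-score variance = ρ_S + ρ_E + 2·0.62, so 0.809 = (0.67 + ρ_E + 1.24) / 3.240.
ρ_E = 0.809·3.240 − 0.67 − 1.24 = 0.711.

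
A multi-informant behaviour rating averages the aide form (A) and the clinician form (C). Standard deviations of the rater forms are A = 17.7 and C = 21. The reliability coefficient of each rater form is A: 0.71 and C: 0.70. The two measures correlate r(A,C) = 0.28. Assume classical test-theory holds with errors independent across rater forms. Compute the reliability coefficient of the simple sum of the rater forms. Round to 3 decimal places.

0.768

Var(A+C) = 17.7² + 21² + 2·[17.7·21·0.28] = 754.29 + 208.152 = 962.442.
Under uncorrelated errors the observed covariances equal the true-score covariances, so only the own-variance terms attenuate.
True-score variance = [17.7²·0.71 + 21²·0.70] + 208.152 = 531.136 + 208.152 = 739.288.
Reliability = 739.288 / 962.442 = 0.768.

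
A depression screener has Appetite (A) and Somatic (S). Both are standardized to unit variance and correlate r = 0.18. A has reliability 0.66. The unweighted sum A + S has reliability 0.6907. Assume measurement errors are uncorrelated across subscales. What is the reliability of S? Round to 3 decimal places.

Var(A+S) = 2 + 2·0.18 = 2.360.
True-score variance = ρ_A + ρ_S + 2·0.18, so 0.6907 = (0.66 + ρ_S + 0.36) / 2.360.
ρ_S = 0.6907·2.360 − 0.66 − 0.36 = 0.610.

0.610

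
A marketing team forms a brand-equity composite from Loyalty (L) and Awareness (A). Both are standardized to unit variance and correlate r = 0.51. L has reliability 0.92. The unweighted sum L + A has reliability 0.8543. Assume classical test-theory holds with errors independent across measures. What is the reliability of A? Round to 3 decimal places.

Var(L+A) = 2 + 2·0.51 = 3.020.
True-score variance = ρ_L + ρ_A + 2·0.51, so 0.8543 = (0.92 + ρ_A + 1.02) / 3.020.
ρ_A = 0.8543·3.020 − 0.92 − 1.02 = 0.640.

0.640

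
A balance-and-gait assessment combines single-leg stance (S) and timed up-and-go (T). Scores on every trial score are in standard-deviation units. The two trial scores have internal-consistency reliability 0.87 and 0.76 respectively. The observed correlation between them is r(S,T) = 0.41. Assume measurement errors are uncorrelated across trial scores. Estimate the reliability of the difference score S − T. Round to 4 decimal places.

Var(S−T) = 1 + 1 − 2·0.41 = 2 − 0.82 = 1.18.
Under uncorrelated errors the observed covariances equal the true-score covariances, so only the own-variance terms attenuate.
True-score variance = [0.87 + 0.76] − 0.82 = 1.63 − 0.82 = 0.81.
Reliability = 0.81 / 1.18 = 0.6864.

0.6864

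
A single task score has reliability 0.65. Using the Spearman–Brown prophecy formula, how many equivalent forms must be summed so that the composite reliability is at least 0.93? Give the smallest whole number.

8

k ≥ ρ*(1−ρ₁)/(ρ₁(1−ρ*)) = 0.93·0.35 / (0.65·0.07) = 7.154.
Smallest integer k = 8.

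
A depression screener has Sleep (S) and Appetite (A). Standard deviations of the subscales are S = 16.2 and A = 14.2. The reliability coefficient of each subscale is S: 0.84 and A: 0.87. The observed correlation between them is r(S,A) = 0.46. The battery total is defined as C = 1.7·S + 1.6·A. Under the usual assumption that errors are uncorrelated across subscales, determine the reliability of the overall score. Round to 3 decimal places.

0.898

Var(C) = 1.7²·16.2² + 1.6²·14.2² + 2·[2.72·16.2·14.2·0.46] = 1274.65 + 575.652 = 1850.3.
Under uncorrelated errors the observed covariances equal the true-score covariances, so only the own-variance terms attenuate.
True-score variance = [1.7²·16.2²·0.84 + 1.6²·14.2²·0.87] + 575.652 = 1086.19 + 575.652 = 1661.84.
Reliability = 1661.84 / 1850.3 = 0.898.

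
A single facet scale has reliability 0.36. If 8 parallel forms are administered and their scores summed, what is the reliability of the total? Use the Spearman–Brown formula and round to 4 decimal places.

ρ_k = kρ / (1 + (k−1)ρ) = 8·0.36 / (1 + 7·0.36) = 2.880 / 3.520 = 0.8182.

0.8182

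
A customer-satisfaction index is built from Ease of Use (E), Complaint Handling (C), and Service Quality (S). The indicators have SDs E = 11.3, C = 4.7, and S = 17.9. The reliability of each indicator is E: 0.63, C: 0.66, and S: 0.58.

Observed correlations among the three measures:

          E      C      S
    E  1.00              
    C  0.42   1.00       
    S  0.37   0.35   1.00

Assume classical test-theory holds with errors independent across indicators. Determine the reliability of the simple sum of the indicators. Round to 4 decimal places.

0.7383

Var(E+C+S) = 11.3² + 4.7² + 17.9² + 2·[11.3·4.7·0.42 + 11.3·17.9·0.37 + 4.7·17.9·0.35] = 470.19 + 253.183 = 723.373.
Under uncorrelated errors the observed covariances equal the true-score covariances, so only the own-variance terms attenuate.
True-score variance = [11.3²·0.63 + 4.7²·0.66 + 17.9²·0.58] + 253.183 = 280.862 + 253.183 = 534.045.
Reliability = 534.045 / 723.373 = 0.7383.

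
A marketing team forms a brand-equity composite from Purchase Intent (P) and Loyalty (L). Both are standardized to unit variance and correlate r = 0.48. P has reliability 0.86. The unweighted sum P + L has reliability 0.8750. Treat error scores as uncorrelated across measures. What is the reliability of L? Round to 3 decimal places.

Var(P+L) = 2 + 2·0.48 = 2.960.
True-score variance = ρ_P + ρ_L + 2·0.48, so 0.8750 = (0.86 + ρ_L + 0.96) / 2.960.
ρ_L = 0.8750·2.960 − 0.86 − 0.96 = 0.770.

0.770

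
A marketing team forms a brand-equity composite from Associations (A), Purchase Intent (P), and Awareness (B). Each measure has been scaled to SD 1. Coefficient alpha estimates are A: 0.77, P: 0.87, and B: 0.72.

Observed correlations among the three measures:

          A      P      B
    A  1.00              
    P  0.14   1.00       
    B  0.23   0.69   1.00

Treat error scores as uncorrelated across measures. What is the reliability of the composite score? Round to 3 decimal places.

0.875

Var(A+P+B) = 3 + 2·[0.14 + 0.23 + 0.69] = 3 + 2.12 = 5.12.
Under uncorrelated errors the observed covariances equal the true-score covariances, so only the own-variance terms attenuate.
True-score variance = [0.77 + 0.87 + 0.72] + 2.12 = 2.36 + 2.12 = 4.48.
Reliability = 4.48 / 5.12 = 0.875.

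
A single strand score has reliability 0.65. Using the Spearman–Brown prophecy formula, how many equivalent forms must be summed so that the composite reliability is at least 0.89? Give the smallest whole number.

k ≥ ρ*(1−ρ₁)/(ρ₁(1−ρ*)) = 0.89·0.35 / (0.65·0.11) = 4.357.
Smallest integer k = 5.

5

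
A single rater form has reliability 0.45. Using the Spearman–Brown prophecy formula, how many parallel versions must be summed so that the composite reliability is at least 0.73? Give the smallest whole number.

k ≥ ρ*(1−ρ₁)/(ρ₁(1−ρ*)) = 0.73·0.55 / (0.45·0.27) = 3.305.
Smallest integer k = 4.

4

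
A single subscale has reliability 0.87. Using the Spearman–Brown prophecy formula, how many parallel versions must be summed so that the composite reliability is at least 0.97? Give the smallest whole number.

5

k ≥ ρ*(1−ρ₁)/(ρ₁(1−ρ*)) = 0.97·0.13 / (0.87·0.03) = 4.831.
Smallest integer k = 5.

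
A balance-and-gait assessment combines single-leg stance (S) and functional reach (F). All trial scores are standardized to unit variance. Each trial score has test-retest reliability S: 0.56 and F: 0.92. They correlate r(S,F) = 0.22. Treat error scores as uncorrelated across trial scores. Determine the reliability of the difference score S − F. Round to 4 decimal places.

Var(S−F) = 1 + 1 − 2·0.22 = 2 − 0.44 = 1.56.
Under uncorrelated errors the observed covariances equal the true-score covariances, so only the own-variance terms attenuate.
True-score variance = [0.56 + 0.92] − 0.44 = 1.48 − 0.44 = 1.04.
Reliability = 1.04 / 1.56 = 0.6667.

0.6667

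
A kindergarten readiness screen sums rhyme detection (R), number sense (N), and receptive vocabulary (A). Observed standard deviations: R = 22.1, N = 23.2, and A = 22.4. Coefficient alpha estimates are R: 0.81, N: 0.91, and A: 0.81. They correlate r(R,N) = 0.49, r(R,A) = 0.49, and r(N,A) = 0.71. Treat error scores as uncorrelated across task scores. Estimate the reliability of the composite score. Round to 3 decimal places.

0.927

Var(R+N+A) = 22.1² + 23.2² + 22.4² + 2·[22.1·23.2·0.49 + 22.1·22.4·0.49 + 23.2·22.4·0.71] = 1528.41 + 1725.55 = 3253.96.
Because errors are independent across components, Cov(Tᵢ,Tⱼ) = Cov(Xᵢ,Xⱼ); the off-diagonal part of the true-score variance is the same as above.
True-score variance = [22.1²·0.81 + 23.2²·0.91 + 22.4²·0.81] + 1725.55 = 1291.84 + 1725.55 = 3017.39.
Reliability = 3017.39 / 3253.96 = 0.927.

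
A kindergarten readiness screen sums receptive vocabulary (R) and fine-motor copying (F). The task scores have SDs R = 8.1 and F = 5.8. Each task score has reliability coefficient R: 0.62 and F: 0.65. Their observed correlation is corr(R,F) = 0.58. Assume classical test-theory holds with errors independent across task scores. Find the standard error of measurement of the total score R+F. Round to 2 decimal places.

Var(total) = 99.25 + 54.4968 = 153.747.
True-score variance = 62.5442 + 54.4968 = 117.041, so reliability = 0.7613.
Error variance = 153.747 − 117.041 = 36.7058; SEM = √36.7058 = 6.06.

6.06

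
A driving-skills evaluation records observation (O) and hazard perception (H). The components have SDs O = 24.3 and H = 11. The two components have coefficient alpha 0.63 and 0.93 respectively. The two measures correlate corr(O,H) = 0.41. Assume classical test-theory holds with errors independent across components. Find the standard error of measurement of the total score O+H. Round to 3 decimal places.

Var(total) = 711.49 + 219.186 = 930.676.
True-score variance = 484.539 + 219.186 = 703.725, so reliability = 0.7561.
Error variance = 930.676 − 703.725 = 226.951; SEM = √226.951 = 15.065.

15.065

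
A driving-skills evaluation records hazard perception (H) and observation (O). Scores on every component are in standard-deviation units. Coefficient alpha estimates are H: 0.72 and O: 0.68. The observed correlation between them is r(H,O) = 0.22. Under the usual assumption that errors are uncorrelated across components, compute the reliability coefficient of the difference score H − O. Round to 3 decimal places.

0.615

Var(H−O) = 1 + 1 − 2·0.22 = 2 − 0.44 = 1.56.
With uncorrelated errors the cross-covariances are all true-score covariance, so they carry over unchanged; only the diagonal terms shrink to ρᵢσᵢ².
True-score variance = [0.72 + 0.68] − 0.44 = 1.4 − 0.44 = 0.96.
Reliability = 0.96 / 1.56 = 0.615.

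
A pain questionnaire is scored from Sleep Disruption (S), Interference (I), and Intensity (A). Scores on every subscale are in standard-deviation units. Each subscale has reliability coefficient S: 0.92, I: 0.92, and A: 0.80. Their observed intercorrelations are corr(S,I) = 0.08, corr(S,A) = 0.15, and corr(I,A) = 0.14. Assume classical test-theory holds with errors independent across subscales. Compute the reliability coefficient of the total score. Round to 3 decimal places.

Var(S+I+A) = 3 + 2·[0.08 + 0.15 + 0.14] = 3 + 0.74 = 3.74.
Under uncorrelated errors the observed covariances equal the true-score covariances, so only the own-variance terms attenuate.
True-score variance = [0.92 + 0.92 + 0.80] + 0.74 = 2.64 + 0.74 = 3.38.
Reliability = 3.38 / 3.74 = 0.904.

0.904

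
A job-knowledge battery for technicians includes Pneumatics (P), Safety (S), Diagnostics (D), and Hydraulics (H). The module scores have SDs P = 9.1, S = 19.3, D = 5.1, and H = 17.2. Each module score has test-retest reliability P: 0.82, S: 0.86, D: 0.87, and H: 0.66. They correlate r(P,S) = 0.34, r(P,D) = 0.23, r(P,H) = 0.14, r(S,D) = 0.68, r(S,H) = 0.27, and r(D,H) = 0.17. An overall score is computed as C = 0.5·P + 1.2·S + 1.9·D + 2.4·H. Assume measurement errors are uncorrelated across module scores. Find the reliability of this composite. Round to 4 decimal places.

Var(C) = 0.5²·9.1² + 1.2²·19.3² + 1.9²·5.1² + 2.4²·17.2² + 2·[0.6·9.1·19.3·0.34 + 0.95·9.1·5.1·0.23 + 1.2·9.1·17.2·0.14 + 2.28·19.3·5.1·0.68 + 2.88·19.3·17.2·0.27 + 4.56·5.1·17.2·0.17] = 2355.02 + 1102.01 = 3457.03.
Because errors are independent across components, Cov(Tᵢ,Tⱼ) = Cov(Xᵢ,Xⱼ); the off-diagonal part of the true-score variance is the same as above.
True-score variance = [0.5²·9.1²·0.82 + 1.2²·19.3²·0.86 + 1.9²·5.1²·0.87 + 2.4²·17.2²·0.66] + 1102.01 = 1684.62 + 1102.01 = 2786.63.
Reliability = 2786.63 / 3457.03 = 0.8061.

0.8061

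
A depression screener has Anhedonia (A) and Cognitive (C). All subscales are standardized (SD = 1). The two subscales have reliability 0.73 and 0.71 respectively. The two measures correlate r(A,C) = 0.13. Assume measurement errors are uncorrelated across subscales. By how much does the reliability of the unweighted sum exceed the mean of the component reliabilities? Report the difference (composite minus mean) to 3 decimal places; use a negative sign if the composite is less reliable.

0.032

Var(sum) = 2 + 0.26 = 2.26; true-score variance = 1.44 + 0.26 = 1.7; composite reliability = 0.7522.
Mean component reliability = 0.7200.
Difference = 0.7522 − 0.7200 = 0.032.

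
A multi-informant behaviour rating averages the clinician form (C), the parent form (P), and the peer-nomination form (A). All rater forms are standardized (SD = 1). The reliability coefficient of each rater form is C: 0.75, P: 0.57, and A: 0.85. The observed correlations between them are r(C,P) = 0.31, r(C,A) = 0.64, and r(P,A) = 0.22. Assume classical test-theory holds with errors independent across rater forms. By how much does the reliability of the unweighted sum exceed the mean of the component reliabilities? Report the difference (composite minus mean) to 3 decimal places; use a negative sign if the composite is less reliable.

Var(sum) = 3 + 2.34 = 5.34; true-score variance = 2.17 + 2.34 = 4.51; composite reliability = 0.8446.
Mean component reliability = 0.7233.
Difference = 0.8446 − 0.7233 = 0.121.

0.121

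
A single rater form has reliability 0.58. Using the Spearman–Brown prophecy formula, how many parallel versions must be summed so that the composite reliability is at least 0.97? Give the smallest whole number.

24

k ≥ ρ*(1−ρ₁)/(ρ₁(1−ρ*)) = 0.97·0.42 / (0.58·0.03) = 23.414.
Smallest integer k = 24.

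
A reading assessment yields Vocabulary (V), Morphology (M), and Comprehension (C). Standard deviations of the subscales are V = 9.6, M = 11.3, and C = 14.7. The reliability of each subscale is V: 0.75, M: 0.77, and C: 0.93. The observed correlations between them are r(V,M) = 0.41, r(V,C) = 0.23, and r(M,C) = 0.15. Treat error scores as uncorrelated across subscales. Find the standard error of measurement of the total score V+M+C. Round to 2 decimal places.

Var(total) = 435.94 + 203.702 = 639.642.
True-score variance = 368.405 + 203.702 = 572.107, so reliability = 0.8944.
Error variance = 639.642 − 572.107 = 67.535; SEM = √67.535 = 8.22.

8.22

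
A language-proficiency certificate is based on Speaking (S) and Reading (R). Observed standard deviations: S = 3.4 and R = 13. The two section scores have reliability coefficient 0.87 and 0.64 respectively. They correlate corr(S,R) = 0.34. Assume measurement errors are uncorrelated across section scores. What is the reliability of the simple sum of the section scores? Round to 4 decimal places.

0.7040

Var(S+R) = 3.4² + 13² + 2·[3.4·13·0.34] = 180.56 + 30.056 = 210.616.
Because errors are independent across components, Cov(Tᵢ,Tⱼ) = Cov(Xᵢ,Xⱼ); the off-diagonal part of the true-score variance is the same as above.
True-score variance = [3.4²·0.87 + 13²·0.64] + 30.056 = 118.217 + 30.056 = 148.273.
Reliability = 148.273 / 210.616 = 0.7040.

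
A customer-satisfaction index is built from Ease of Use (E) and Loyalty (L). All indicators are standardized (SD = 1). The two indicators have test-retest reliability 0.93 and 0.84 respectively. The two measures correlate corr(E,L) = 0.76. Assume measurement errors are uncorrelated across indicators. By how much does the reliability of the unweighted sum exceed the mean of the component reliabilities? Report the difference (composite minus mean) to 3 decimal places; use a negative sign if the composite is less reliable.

Var(sum) = 2 + 1.52 = 3.52; true-score variance = 1.77 + 1.52 = 3.29; composite reliability = 0.9347.
Mean component reliability = 0.8850.
Difference = 0.9347 − 0.8850 = 0.050.

0.050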